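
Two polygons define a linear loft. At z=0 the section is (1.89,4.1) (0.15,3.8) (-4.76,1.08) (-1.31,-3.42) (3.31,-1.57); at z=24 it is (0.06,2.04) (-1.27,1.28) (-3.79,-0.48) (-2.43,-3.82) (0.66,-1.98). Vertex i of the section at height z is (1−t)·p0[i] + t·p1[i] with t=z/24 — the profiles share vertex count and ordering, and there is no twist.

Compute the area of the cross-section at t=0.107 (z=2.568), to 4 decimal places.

Cross-section at t=0.107: each vertex is (1-t)·p0[i] + t·p1[i].
  v1: (1-0.107)·(1.89,4.1) + 0.107·(0.06,2.04) = (1.6942,3.8796)
  v2: (1-0.107)·(0.15,3.8) + 0.107·(-1.27,1.28) = (-0.0019,3.5304)
  v3: (1-0.107)·(-4.76,1.08) + 0.107·(-3.79,-0.48) = (-4.6562,0.9131)
  v4: (1-0.107)·(-1.31,-3.42) + 0.107·(-2.43,-3.82) = (-1.4298,-3.4628)
  v5: (1-0.107)·(3.31,-1.57) + 0.107·(0.66,-1.98) = (3.0265,-1.6139)
Shoelace sum Σ(x_i·y_{i+1} − x_{i+1}·y_i):
  i=1: 1.6942·3.5304 − -0.0019·3.8796 = +5.9886 (running +5.9886)
  i=2: -0.0019·0.9131 − -4.6562·3.5304 = +16.4363 (running +22.4250)
  i=3: -4.6562·-3.4628 − -1.4298·0.9131 = +17.4291 (running +39.8540)
  i=4: -1.4298·-1.6139 − 3.0265·-3.4628 = +12.7876 (running +52.6416)
  i=5: 3.0265·3.8796 − 1.6942·-1.6139 = +14.4756 (running +67.1172)
Area = |Σ|/2 = |67.1172|/2 = 33.5586

Area at t=0.107: 33.5586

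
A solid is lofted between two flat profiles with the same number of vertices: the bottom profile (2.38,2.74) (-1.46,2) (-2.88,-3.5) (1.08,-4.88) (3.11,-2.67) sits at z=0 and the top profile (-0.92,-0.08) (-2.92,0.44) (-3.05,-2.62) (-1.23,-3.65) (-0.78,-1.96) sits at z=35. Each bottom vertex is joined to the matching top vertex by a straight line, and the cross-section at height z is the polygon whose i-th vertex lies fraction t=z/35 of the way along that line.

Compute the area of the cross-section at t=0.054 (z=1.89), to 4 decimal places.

Cross-section at t=0.054: each vertex is (1-t)·p0[i] + t·p1[i].
  v1: (1-0.054)·(2.38,2.74) + 0.054·(-0.92,-0.08) = (2.2018,2.5877)
  v2: (1-0.054)·(-1.46,2) + 0.054·(-2.92,0.44) = (-1.5388,1.9158)
  v3: (1-0.054)·(-2.88,-3.5) + 0.054·(-3.05,-2.62) = (-2.8892,-3.4525)
  v4: (1-0.054)·(1.08,-4.88) + 0.054·(-1.23,-3.65) = (0.9553,-4.8136)
  v5: (1-0.054)·(3.11,-2.67) + 0.054·(-0.78,-1.96) = (2.8999,-2.6317)
Shoelace sum Σ(x_i·y_{i+1} − x_{i+1}·y_i):
  i=1: 2.2018·1.9158 − -1.5388·2.5877 = +8.2002 (running +8.2002)
  i=2: -1.5388·-3.4525 − -2.8892·1.9158 = +10.8478 (running +19.0480)
  i=3: -2.8892·-4.8136 − 0.9553·-3.4525 = +17.2053 (running +36.2533)
  i=4: 0.9553·-2.6317 − 2.8999·-4.8136 = +11.4452 (running +47.6985)
  i=5: 2.8999·2.5877 − 2.2018·-2.6317 = +13.2986 (running +60.9971)
Area = |Σ|/2 = |60.9971|/2 = 30.4986

Area at t=0.054: 30.4986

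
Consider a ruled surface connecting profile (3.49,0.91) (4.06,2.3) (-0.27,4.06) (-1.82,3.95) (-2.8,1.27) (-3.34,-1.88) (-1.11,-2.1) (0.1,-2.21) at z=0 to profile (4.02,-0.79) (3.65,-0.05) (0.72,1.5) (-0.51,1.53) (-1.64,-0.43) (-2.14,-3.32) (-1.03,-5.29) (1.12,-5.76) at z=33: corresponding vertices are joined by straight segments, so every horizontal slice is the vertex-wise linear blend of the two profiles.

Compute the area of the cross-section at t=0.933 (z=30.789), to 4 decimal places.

Cross-section at t=0.933: each vertex is (1-t)·p0[i] + t·p1[i].
  v1: (1-0.933)·(3.49,0.91) + 0.933·(4.02,-0.79) = (3.9845,-0.6761)
  v2: (1-0.933)·(4.06,2.3) + 0.933·(3.65,-0.05) = (3.6775,0.1074)
  v3: (1-0.933)·(-0.27,4.06) + 0.933·(0.72,1.5) = (0.6537,1.6715)
  v4: (1-0.933)·(-1.82,3.95) + 0.933·(-0.51,1.53) = (-0.5978,1.6921)
  v5: (1-0.933)·(-2.8,1.27) + 0.933·(-1.64,-0.43) = (-1.7177,-0.3161)
  v6: (1-0.933)·(-3.34,-1.88) + 0.933·(-2.14,-3.32) = (-2.2204,-3.2235)
  v7: (1-0.933)·(-1.11,-2.1) + 0.933·(-1.03,-5.29) = (-1.0354,-5.0763)
  v8: (1-0.933)·(0.1,-2.21) + 0.933·(1.12,-5.76) = (1.0517,-5.5221)
Shoelace sum Σ(x_i·y_{i+1} − x_{i+1}·y_i):
  i=1: 3.9845·0.1074 − 3.6775·-0.6761 = +2.9145 (running +2.9145)
  i=2: 3.6775·1.6715 − 0.6537·0.1074 = +6.0767 (running +8.9912)
  i=3: 0.6537·1.6921 − -0.5978·1.6715 = +2.1053 (running +11.0965)
  i=4: -0.5978·-0.3161 − -1.7177·1.6921 = +3.0956 (running +14.1921)
  i=5: -1.7177·-3.2235 − -2.2204·-0.3161 = +4.8352 (running +19.0273)
  i=6: -2.2204·-5.0763 − -1.0354·-3.2235 = +7.9338 (running +26.9611)
  i=7: -1.0354·-5.5221 − 1.0517·-5.0763 = +11.0559 (running +38.0171)
  i=8: 1.0517·-0.6761 − 3.9845·-5.5221 = +21.2919 (running +59.3090)
Area = |Σ|/2 = |59.3090|/2 = 29.6545

Area at t=0.933: 29.6545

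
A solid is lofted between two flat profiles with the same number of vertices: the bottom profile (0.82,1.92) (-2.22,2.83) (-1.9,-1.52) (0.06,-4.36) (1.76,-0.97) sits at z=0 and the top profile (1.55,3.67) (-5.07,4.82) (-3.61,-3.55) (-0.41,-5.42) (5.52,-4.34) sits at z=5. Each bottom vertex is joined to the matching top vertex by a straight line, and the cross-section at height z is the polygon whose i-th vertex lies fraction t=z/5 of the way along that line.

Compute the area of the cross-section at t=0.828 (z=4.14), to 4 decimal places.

Cross-section at t=0.828: each vertex is (1-t)·p0[i] + t·p1[i].
  v1: (1-0.828)·(0.82,1.92) + 0.828·(1.55,3.67) = (1.4244,3.3690)
  v2: (1-0.828)·(-2.22,2.83) + 0.828·(-5.07,4.82) = (-4.5798,4.4777)
  v3: (1-0.828)·(-1.9,-1.52) + 0.828·(-3.61,-3.55) = (-3.3159,-3.2008)
  v4: (1-0.828)·(0.06,-4.36) + 0.828·(-0.41,-5.42) = (-0.3292,-5.2377)
  v5: (1-0.828)·(1.76,-0.97) + 0.828·(5.52,-4.34) = (4.8733,-3.7604)
Shoelace sum Σ(x_i·y_{i+1} − x_{i+1}·y_i):
  i=1: 1.4244·4.4777 − -4.5798·3.3690 = +21.8076 (running +21.8076)
  i=2: -4.5798·-3.2008 − -3.3159·4.4777 = +29.5068 (running +51.3144)
  i=3: -3.3159·-5.2377 − -0.3292·-3.2008 = +16.3139 (running +67.6283)
  i=4: -0.3292·-3.7604 − 4.8733·-5.2377 = +26.7624 (running +94.3908)
  i=5: 4.8733·3.3690 − 1.4244·-3.7604 = +21.7745 (running +116.1652)
Area = |Σ|/2 = |116.1652|/2 = 58.0826

Area at t=0.828: 58.0826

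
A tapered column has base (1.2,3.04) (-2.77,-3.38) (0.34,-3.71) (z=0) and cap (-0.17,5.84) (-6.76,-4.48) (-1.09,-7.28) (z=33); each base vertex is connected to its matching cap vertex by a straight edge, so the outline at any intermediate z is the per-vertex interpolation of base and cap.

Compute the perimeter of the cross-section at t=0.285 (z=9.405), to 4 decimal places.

Cross-section at t=0.285: each vertex is (1-t)·p0[i] + t·p1[i].
  v1: (1-0.285)·(1.2,3.04) + 0.285·(-0.17,5.84) = (0.8096,3.8380)
  v2: (1-0.285)·(-2.77,-3.38) + 0.285·(-6.76,-4.48) = (-3.9072,-3.6935)
  v3: (1-0.285)·(0.34,-3.71) + 0.285·(-1.09,-7.28) = (-0.0675,-4.7275)
Perimeter = Σ |v_{i+1} − v_i|:
  edge 1→2: √(-4.7167² + -7.5315²) = 8.8865 (running 8.8865)
  edge 2→3: √(3.8396² + -1.0339²) = 3.9764 (running 12.8629)
  edge 3→1: √(0.8771² + 8.5655²) = 8.6102 (running 21.4732)
Perimeter = 21.4732

Perimeter at t=0.285: 21.4732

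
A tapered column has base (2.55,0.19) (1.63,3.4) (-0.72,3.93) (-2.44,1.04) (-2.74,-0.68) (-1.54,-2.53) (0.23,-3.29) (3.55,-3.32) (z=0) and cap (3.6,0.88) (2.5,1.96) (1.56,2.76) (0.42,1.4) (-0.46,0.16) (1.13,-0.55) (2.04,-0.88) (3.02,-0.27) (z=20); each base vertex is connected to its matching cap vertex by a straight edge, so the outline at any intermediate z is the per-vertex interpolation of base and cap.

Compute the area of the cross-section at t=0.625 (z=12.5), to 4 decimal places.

Area at t=0.625: 15.0992

Cross-section at t=0.625: each vertex is (1-t)·p0[i] + t·p1[i].
  v1: (1-0.625)·(2.55,0.19) + 0.625·(3.6,0.88) = (3.2062,0.6213)
  v2: (1-0.625)·(1.63,3.4) + 0.625·(2.5,1.96) = (2.1738,2.5000)
  v3: (1-0.625)·(-0.72,3.93) + 0.625·(1.56,2.76) = (0.7050,3.1987)
  v4: (1-0.625)·(-2.44,1.04) + 0.625·(0.42,1.4) = (-0.6525,1.2650)
  v5: (1-0.625)·(-2.74,-0.68) + 0.625·(-0.46,0.16) = (-1.3150,-0.1550)
  v6: (1-0.625)·(-1.54,-2.53) + 0.625·(1.13,-0.55) = (0.1287,-1.2925)
  v7: (1-0.625)·(0.23,-3.29) + 0.625·(2.04,-0.88) = (1.3612,-1.7838)
  v8: (1-0.625)·(3.55,-3.32) + 0.625·(3.02,-0.27) = (3.2188,-1.4137)
Shoelace sum Σ(x_i·y_{i+1} − x_{i+1}·y_i):
  i=1: 3.2062·2.5000 − 2.1738·0.6213 = +6.6652 (running +6.6652)
  i=2: 2.1738·3.1987 − 0.7050·2.5000 = +5.1908 (running +11.8560)
  i=3: 0.7050·1.2650 − -0.6525·3.1987 = +2.9790 (running +14.8350)
  i=4: -0.6525·-0.1550 − -1.3150·1.2650 = +1.7646 (running +16.5996)
  i=5: -1.3150·-1.2925 − 0.1287·-0.1550 = +1.7196 (running +18.3192)
  i=6: 0.1287·-1.7838 − 1.3612·-1.2925 = +1.5298 (running +19.8489)
  i=7: 1.3612·-1.4137 − 3.2188·-1.7838 = +3.8170 (running +23.6659)
  i=8: 3.2188·0.6213 − 3.2062·-1.4137 = +6.5325 (running +30.1984)
Area = |Σ|/2 = |30.1984|/2 = 15.0992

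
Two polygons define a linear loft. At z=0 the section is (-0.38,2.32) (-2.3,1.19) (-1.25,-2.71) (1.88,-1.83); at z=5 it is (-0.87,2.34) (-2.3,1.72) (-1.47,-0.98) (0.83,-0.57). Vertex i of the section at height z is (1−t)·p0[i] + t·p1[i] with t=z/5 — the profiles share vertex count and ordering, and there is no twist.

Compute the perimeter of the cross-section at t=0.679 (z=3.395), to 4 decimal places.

Perimeter at t=0.679: 11.4160

Cross-section at t=0.679: each vertex is (1-t)·p0[i] + t·p1[i].
  v1: (1-0.679)·(-0.38,2.32) + 0.679·(-0.87,2.34) = (-0.7127,2.3336)
  v2: (1-0.679)·(-2.3,1.19) + 0.679·(-2.3,1.72) = (-2.3000,1.5499)
  v3: (1-0.679)·(-1.25,-2.71) + 0.679·(-1.47,-0.98) = (-1.3994,-1.5353)
  v4: (1-0.679)·(1.88,-1.83) + 0.679·(0.83,-0.57) = (1.1670,-0.9745)
Perimeter = Σ |v_{i+1} − v_i|:
  edge 1→2: √(-1.5873² + -0.7837²) = 1.7702 (running 1.7702)
  edge 2→3: √(0.9006² + -3.0852²) = 3.2140 (running 4.9842)
  edge 3→4: √(2.5664² + 0.5609²) = 2.6270 (running 7.6112)
  edge 4→1: √(-1.8798² + 3.3080²) = 3.8048 (running 11.4160)
Perimeter = 11.4160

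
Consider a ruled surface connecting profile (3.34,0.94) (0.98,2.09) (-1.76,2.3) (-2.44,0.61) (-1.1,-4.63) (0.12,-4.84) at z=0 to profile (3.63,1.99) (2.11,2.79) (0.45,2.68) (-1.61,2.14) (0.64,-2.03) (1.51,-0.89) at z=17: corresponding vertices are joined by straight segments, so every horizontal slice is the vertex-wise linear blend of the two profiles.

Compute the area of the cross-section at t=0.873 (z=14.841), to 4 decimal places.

Area at t=0.873: 14.4450

Cross-section at t=0.873: each vertex is (1-t)·p0[i] + t·p1[i].
  v1: (1-0.873)·(3.34,0.94) + 0.873·(3.63,1.99) = (3.5932,1.8567)
  v2: (1-0.873)·(0.98,2.09) + 0.873·(2.11,2.79) = (1.9665,2.7011)
  v3: (1-0.873)·(-1.76,2.3) + 0.873·(0.45,2.68) = (0.1693,2.6317)
  v4: (1-0.873)·(-2.44,0.61) + 0.873·(-1.61,2.14) = (-1.7154,1.9457)
  v5: (1-0.873)·(-1.1,-4.63) + 0.873·(0.64,-2.03) = (0.4190,-2.3602)
  v6: (1-0.873)·(0.12,-4.84) + 0.873·(1.51,-0.89) = (1.3335,-1.3917)
Shoelace sum Σ(x_i·y_{i+1} − x_{i+1}·y_i):
  i=1: 3.5932·2.7011 − 1.9665·1.8567 = +6.0544 (running +6.0544)
  i=2: 1.9665·2.6317 − 0.1693·2.7011 = +4.7179 (running +10.7723)
  i=3: 0.1693·1.9457 − -1.7154·2.6317 = +4.8440 (running +15.6163)
  i=4: -1.7154·-2.3602 − 0.4190·1.9457 = +3.2334 (running +18.8497)
  i=5: 0.4190·-1.3917 − 1.3335·-2.3602 = +2.5641 (running +21.4139)
  i=6: 1.3335·1.8567 − 3.5932·-1.3917 = +7.4762 (running +28.8901)
Area = |Σ|/2 = |28.8901|/2 = 14.4450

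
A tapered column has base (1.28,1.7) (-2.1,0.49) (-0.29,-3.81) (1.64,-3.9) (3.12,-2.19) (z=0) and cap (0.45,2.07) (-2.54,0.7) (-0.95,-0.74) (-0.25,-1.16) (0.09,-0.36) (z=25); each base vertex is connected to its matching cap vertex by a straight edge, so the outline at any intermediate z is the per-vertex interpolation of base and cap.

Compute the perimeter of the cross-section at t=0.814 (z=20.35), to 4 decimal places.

Cross-section at t=0.814: each vertex is (1-t)·p0[i] + t·p1[i].
  v1: (1-0.814)·(1.28,1.7) + 0.814·(0.45,2.07) = (0.6044,2.0012)
  v2: (1-0.814)·(-2.1,0.49) + 0.814·(-2.54,0.7) = (-2.4582,0.6609)
  v3: (1-0.814)·(-0.29,-3.81) + 0.814·(-0.95,-0.74) = (-0.8272,-1.3110)
  v4: (1-0.814)·(1.64,-3.9) + 0.814·(-0.25,-1.16) = (0.1015,-1.6696)
  v5: (1-0.814)·(3.12,-2.19) + 0.814·(0.09,-0.36) = (0.6536,-0.7004)
Perimeter = Σ |v_{i+1} − v_i|:
  edge 1→2: √(-3.0625² + -1.3402²) = 3.3430 (running 3.3430)
  edge 2→3: √(1.6309² + -1.9720²) = 2.5590 (running 5.9020)
  edge 3→4: √(0.9288² + -0.3586²) = 0.9956 (running 6.8976)
  edge 4→5: √(0.5520² + 0.9693²) = 1.1154 (running 8.0130)
  edge 5→1: √(-0.0492² + 2.7016²) = 2.7020 (running 10.7150)
Perimeter = 10.7150

Perimeter at t=0.814: 10.7150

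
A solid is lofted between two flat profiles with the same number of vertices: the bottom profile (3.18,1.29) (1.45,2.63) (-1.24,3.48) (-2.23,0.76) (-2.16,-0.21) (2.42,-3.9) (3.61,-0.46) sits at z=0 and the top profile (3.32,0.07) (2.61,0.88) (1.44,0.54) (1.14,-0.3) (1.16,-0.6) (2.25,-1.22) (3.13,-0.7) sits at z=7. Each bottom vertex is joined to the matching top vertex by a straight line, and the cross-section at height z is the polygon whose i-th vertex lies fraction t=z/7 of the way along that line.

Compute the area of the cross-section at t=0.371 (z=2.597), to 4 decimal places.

Cross-section at t=0.371: each vertex is (1-t)·p0[i] + t·p1[i].
  v1: (1-0.371)·(3.18,1.29) + 0.371·(3.32,0.07) = (3.2319,0.8374)
  v2: (1-0.371)·(1.45,2.63) + 0.371·(2.61,0.88) = (1.8804,1.9808)
  v3: (1-0.371)·(-1.24,3.48) + 0.371·(1.44,0.54) = (-0.2457,2.3893)
  v4: (1-0.371)·(-2.23,0.76) + 0.371·(1.14,-0.3) = (-0.9797,0.3667)
  v5: (1-0.371)·(-2.16,-0.21) + 0.371·(1.16,-0.6) = (-0.9283,-0.3547)
  v6: (1-0.371)·(2.42,-3.9) + 0.371·(2.25,-1.22) = (2.3569,-2.9057)
  v7: (1-0.371)·(3.61,-0.46) + 0.371·(3.13,-0.7) = (3.4319,-0.5490)
Shoelace sum Σ(x_i·y_{i+1} − x_{i+1}·y_i):
  i=1: 3.2319·1.9808 − 1.8804·0.8374 = +4.8271 (running +4.8271)
  i=2: 1.8804·2.3893 − -0.2457·1.9808 = +4.9794 (running +9.8065)
  i=3: -0.2457·0.3667 − -0.9797·2.3893 = +2.2507 (running +12.0572)
  i=4: -0.9797·-0.3547 − -0.9283·0.3667 = +0.6879 (running +12.7451)
  i=5: -0.9283·-2.9057 − 2.3569·-0.3547 = +3.5333 (running +16.2784)
  i=6: 2.3569·-0.5490 − 3.4319·-2.9057 = +8.6781 (running +24.9566)
  i=7: 3.4319·0.8374 − 3.2319·-0.5490 = +4.6483 (running +29.6049)
Area = |Σ|/2 = |29.6049|/2 = 14.8024

Area at t=0.371: 14.8024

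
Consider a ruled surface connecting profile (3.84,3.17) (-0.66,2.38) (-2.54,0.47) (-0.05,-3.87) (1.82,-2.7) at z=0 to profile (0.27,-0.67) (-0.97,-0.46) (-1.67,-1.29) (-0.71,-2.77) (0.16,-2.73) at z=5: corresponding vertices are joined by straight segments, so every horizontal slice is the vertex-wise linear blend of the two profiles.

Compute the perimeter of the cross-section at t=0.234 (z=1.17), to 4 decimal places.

Cross-section at t=0.234: each vertex is (1-t)·p0[i] + t·p1[i].
  v1: (1-0.234)·(3.84,3.17) + 0.234·(0.27,-0.67) = (3.0046,2.2714)
  v2: (1-0.234)·(-0.66,2.38) + 0.234·(-0.97,-0.46) = (-0.7325,1.7154)
  v3: (1-0.234)·(-2.54,0.47) + 0.234·(-1.67,-1.29) = (-2.3364,0.0582)
  v4: (1-0.234)·(-0.05,-3.87) + 0.234·(-0.71,-2.77) = (-0.2044,-3.6126)
  v5: (1-0.234)·(1.82,-2.7) + 0.234·(0.16,-2.73) = (1.4316,-2.7070)
Perimeter = Σ |v_{i+1} − v_i|:
  edge 1→2: √(-3.7372² + -0.5560²) = 3.7783 (running 3.7783)
  edge 2→3: √(-1.6039² + -1.6573²) = 2.3063 (running 6.0846)
  edge 3→4: √(2.1320² + -3.6708²) = 4.2450 (running 10.3296)
  edge 4→5: √(1.6360² + 0.9056²) = 1.8699 (running 12.1995)
  edge 5→1: √(1.5731² + 4.9785²) = 5.2211 (running 17.4205)
Perimeter = 17.4205

Perimeter at t=0.234: 17.4205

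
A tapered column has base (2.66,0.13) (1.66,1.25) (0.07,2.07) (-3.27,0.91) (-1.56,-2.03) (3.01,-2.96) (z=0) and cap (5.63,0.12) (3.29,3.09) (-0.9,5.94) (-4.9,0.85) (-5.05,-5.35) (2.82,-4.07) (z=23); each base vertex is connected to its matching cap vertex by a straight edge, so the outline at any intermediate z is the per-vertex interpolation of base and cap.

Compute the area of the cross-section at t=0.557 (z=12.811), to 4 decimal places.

Area at t=0.557: 48.7696

Cross-section at t=0.557: each vertex is (1-t)·p0[i] + t·p1[i].
  v1: (1-0.557)·(2.66,0.13) + 0.557·(5.63,0.12) = (4.3143,0.1244)
  v2: (1-0.557)·(1.66,1.25) + 0.557·(3.29,3.09) = (2.5679,2.2749)
  v3: (1-0.557)·(0.07,2.07) + 0.557·(-0.9,5.94) = (-0.4703,4.2256)
  v4: (1-0.557)·(-3.27,0.91) + 0.557·(-4.9,0.85) = (-4.1779,0.8766)
  v5: (1-0.557)·(-1.56,-2.03) + 0.557·(-5.05,-5.35) = (-3.5039,-3.8792)
  v6: (1-0.557)·(3.01,-2.96) + 0.557·(2.82,-4.07) = (2.9042,-3.5783)
Shoelace sum Σ(x_i·y_{i+1} − x_{i+1}·y_i):
  i=1: 4.3143·2.2749 − 2.5679·0.1244 = +9.4950 (running +9.4950)
  i=2: 2.5679·4.2256 − -0.4703·2.2749 = +11.9208 (running +21.4158)
  i=3: -0.4703·0.8766 − -4.1779·4.2256 = +17.2419 (running +38.6576)
  i=4: -4.1779·-3.8792 − -3.5039·0.8766 = +19.2786 (running +57.9362)
  i=5: -3.5039·-3.5783 − 2.9042·-3.8792 = +23.8040 (running +81.7402)
  i=6: 2.9042·0.1244 − 4.3143·-3.5783 = +15.7991 (running +97.5393)
Area = |Σ|/2 = |97.5393|/2 = 48.7696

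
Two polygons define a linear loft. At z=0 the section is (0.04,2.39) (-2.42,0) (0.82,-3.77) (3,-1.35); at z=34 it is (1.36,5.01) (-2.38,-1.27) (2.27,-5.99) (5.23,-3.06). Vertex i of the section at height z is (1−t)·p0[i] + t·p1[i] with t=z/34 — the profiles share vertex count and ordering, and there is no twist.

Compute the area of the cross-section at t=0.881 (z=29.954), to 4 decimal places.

Area at t=0.881: 37.5280

Cross-section at t=0.881: each vertex is (1-t)·p0[i] + t·p1[i].
  v1: (1-0.881)·(0.04,2.39) + 0.881·(1.36,5.01) = (1.2029,4.6982)
  v2: (1-0.881)·(-2.42,0) + 0.881·(-2.38,-1.27) = (-2.3848,-1.1189)
  v3: (1-0.881)·(0.82,-3.77) + 0.881·(2.27,-5.99) = (2.0974,-5.7258)
  v4: (1-0.881)·(3,-1.35) + 0.881·(5.23,-3.06) = (4.9646,-2.8565)
Shoelace sum Σ(x_i·y_{i+1} − x_{i+1}·y_i):
  i=1: 1.2029·-1.1189 − -2.3848·4.6982 = +9.8582 (running +9.8582)
  i=2: -2.3848·-5.7258 − 2.0974·-1.1189 = +16.0015 (running +25.8597)
  i=3: 2.0974·-2.8565 − 4.9646·-5.7258 = +22.4352 (running +48.2949)
  i=4: 4.9646·4.6982 − 1.2029·-2.8565 = +26.7611 (running +75.0560)
Area = |Σ|/2 = |75.0560|/2 = 37.5280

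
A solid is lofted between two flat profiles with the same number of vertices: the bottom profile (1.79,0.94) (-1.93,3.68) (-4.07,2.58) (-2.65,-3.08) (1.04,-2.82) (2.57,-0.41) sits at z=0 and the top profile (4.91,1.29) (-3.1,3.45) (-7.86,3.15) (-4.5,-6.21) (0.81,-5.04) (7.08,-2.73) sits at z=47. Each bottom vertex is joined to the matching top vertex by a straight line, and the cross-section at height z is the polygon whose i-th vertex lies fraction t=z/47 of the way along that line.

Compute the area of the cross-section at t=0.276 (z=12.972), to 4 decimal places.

Cross-section at t=0.276: each vertex is (1-t)·p0[i] + t·p1[i].
  v1: (1-0.276)·(1.79,0.94) + 0.276·(4.91,1.29) = (2.6511,1.0366)
  v2: (1-0.276)·(-1.93,3.68) + 0.276·(-3.1,3.45) = (-2.2529,3.6165)
  v3: (1-0.276)·(-4.07,2.58) + 0.276·(-7.86,3.15) = (-5.1160,2.7373)
  v4: (1-0.276)·(-2.65,-3.08) + 0.276·(-4.5,-6.21) = (-3.1606,-3.9439)
  v5: (1-0.276)·(1.04,-2.82) + 0.276·(0.81,-5.04) = (0.9765,-3.4327)
  v6: (1-0.276)·(2.57,-0.41) + 0.276·(7.08,-2.73) = (3.8148,-1.0503)
Shoelace sum Σ(x_i·y_{i+1} − x_{i+1}·y_i):
  i=1: 2.6511·3.6165 − -2.2529·1.0366 = +11.9232 (running +11.9232)
  i=2: -2.2529·2.7373 − -5.1160·3.6165 = +12.3353 (running +24.2585)
  i=3: -5.1160·-3.9439 − -3.1606·2.7373 = +28.8286 (running +53.0871)
  i=4: -3.1606·-3.4327 − 0.9765·-3.9439 = +14.7007 (running +67.7879)
  i=5: 0.9765·-1.0503 − 3.8148·-3.4327 = +12.0693 (running +79.8572)
  i=6: 3.8148·1.0366 − 2.6511·-1.0503 = +6.7389 (running +86.5961)
Area = |Σ|/2 = |86.5961|/2 = 43.2981

Area at t=0.276: 43.2981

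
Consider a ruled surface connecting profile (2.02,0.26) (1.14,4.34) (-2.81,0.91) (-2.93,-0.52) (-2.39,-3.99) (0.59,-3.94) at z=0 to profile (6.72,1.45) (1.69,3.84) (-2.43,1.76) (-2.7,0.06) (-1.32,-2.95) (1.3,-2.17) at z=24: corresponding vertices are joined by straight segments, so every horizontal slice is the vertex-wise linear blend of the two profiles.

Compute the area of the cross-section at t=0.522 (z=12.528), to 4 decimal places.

Area at t=0.522: 33.2037

Cross-section at t=0.522: each vertex is (1-t)·p0[i] + t·p1[i].
  v1: (1-0.522)·(2.02,0.26) + 0.522·(6.72,1.45) = (4.4734,0.8812)
  v2: (1-0.522)·(1.14,4.34) + 0.522·(1.69,3.84) = (1.4271,4.0790)
  v3: (1-0.522)·(-2.81,0.91) + 0.522·(-2.43,1.76) = (-2.6116,1.3537)
  v4: (1-0.522)·(-2.93,-0.52) + 0.522·(-2.7,0.06) = (-2.8099,-0.2172)
  v5: (1-0.522)·(-2.39,-3.99) + 0.522·(-1.32,-2.95) = (-1.8315,-3.4471)
  v6: (1-0.522)·(0.59,-3.94) + 0.522·(1.3,-2.17) = (0.9606,-3.0161)
Shoelace sum Σ(x_i·y_{i+1} − x_{i+1}·y_i):
  i=1: 4.4734·4.0790 − 1.4271·0.8812 = +16.9895 (running +16.9895)
  i=2: 1.4271·1.3537 − -2.6116·4.0790 = +12.5847 (running +29.5742)
  i=3: -2.6116·-0.2172 − -2.8099·1.3537 = +4.3712 (running +33.9454)
  i=4: -2.8099·-3.4471 − -1.8315·-0.2172 = +9.2883 (running +43.2337)
  i=5: -1.8315·-3.0161 − 0.9606·-3.4471 = +8.8352 (running +52.0689)
  i=6: 0.9606·0.8812 − 4.4734·-3.0161 = +14.3385 (running +66.4074)
Area = |Σ|/2 = |66.4074|/2 = 33.2037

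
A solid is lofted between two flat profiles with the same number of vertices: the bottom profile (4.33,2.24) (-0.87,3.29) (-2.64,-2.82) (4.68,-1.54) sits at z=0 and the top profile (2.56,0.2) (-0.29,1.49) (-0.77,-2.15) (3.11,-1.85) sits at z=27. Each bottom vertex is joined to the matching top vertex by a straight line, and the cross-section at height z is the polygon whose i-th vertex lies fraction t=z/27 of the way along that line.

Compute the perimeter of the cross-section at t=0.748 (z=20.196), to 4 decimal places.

Cross-section at t=0.748: each vertex is (1-t)·p0[i] + t·p1[i].
  v1: (1-0.748)·(4.33,2.24) + 0.748·(2.56,0.2) = (3.0060,0.7141)
  v2: (1-0.748)·(-0.87,3.29) + 0.748·(-0.29,1.49) = (-0.4362,1.9436)
  v3: (1-0.748)·(-2.64,-2.82) + 0.748·(-0.77,-2.15) = (-1.2412,-2.3188)
  v4: (1-0.748)·(4.68,-1.54) + 0.748·(3.11,-1.85) = (3.5056,-1.7719)
Perimeter = Σ |v_{i+1} − v_i|:
  edge 1→2: √(-3.4422² + 1.2295²) = 3.6552 (running 3.6552)
  edge 2→3: √(-0.8051² + -4.2624²) = 4.3378 (running 7.9930)
  edge 3→4: √(4.7469² + 0.5470²) = 4.7783 (running 12.7713)
  edge 4→1: √(-0.4996² + 2.4860²) = 2.5357 (running 15.3070)
Perimeter = 15.3070

Perimeter at t=0.748: 15.3070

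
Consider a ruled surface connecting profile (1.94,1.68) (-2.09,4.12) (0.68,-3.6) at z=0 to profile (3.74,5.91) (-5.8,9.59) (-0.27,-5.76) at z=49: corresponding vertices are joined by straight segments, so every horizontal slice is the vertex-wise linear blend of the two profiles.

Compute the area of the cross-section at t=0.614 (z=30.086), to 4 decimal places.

Cross-section at t=0.614: each vertex is (1-t)·p0[i] + t·p1[i].
  v1: (1-0.614)·(1.94,1.68) + 0.614·(3.74,5.91) = (3.0452,4.2772)
  v2: (1-0.614)·(-2.09,4.12) + 0.614·(-5.8,9.59) = (-4.3679,7.4786)
  v3: (1-0.614)·(0.68,-3.6) + 0.614·(-0.27,-5.76) = (0.0967,-4.9262)
Shoelace sum Σ(x_i·y_{i+1} − x_{i+1}·y_i):
  i=1: 3.0452·7.4786 − -4.3679·4.2772 = +41.4564 (running +41.4564)
  i=2: -4.3679·-4.9262 − 0.0967·7.4786 = +20.7943 (running +62.2508)
  i=3: 0.0967·4.2772 − 3.0452·-4.9262 = +15.4150 (running +77.6657)
Area = |Σ|/2 = |77.6657|/2 = 38.8329

Area at t=0.614: 38.8329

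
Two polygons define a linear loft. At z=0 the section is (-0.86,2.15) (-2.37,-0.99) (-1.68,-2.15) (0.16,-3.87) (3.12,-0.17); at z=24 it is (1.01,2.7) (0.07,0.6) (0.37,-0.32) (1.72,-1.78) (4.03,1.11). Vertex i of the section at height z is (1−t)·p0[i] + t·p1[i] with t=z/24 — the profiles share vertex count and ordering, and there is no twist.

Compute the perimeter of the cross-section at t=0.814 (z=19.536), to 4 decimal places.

Cross-section at t=0.814: each vertex is (1-t)·p0[i] + t·p1[i].
  v1: (1-0.814)·(-0.86,2.15) + 0.814·(1.01,2.7) = (0.6622,2.5977)
  v2: (1-0.814)·(-2.37,-0.99) + 0.814·(0.07,0.6) = (-0.3838,0.3043)
  v3: (1-0.814)·(-1.68,-2.15) + 0.814·(0.37,-0.32) = (-0.0113,-0.6604)
  v4: (1-0.814)·(0.16,-3.87) + 0.814·(1.72,-1.78) = (1.4298,-2.1687)
  v5: (1-0.814)·(3.12,-0.17) + 0.814·(4.03,1.11) = (3.8607,0.8719)
Perimeter = Σ |v_{i+1} − v_i|:
  edge 1→2: √(-1.0460² + -2.2934²) = 2.5207 (running 2.5207)
  edge 2→3: √(0.3725² + -0.9646²) = 1.0341 (running 3.5548)
  edge 3→4: √(1.4411² + -1.5084²) = 2.0862 (running 5.6409)
  edge 4→5: √(2.4309² + 3.0407²) = 3.8929 (running 9.5339)
  edge 5→1: √(-3.1986² + 1.7258²) = 3.6344 (running 13.1683)
Perimeter = 13.1683

Perimeter at t=0.814: 13.1683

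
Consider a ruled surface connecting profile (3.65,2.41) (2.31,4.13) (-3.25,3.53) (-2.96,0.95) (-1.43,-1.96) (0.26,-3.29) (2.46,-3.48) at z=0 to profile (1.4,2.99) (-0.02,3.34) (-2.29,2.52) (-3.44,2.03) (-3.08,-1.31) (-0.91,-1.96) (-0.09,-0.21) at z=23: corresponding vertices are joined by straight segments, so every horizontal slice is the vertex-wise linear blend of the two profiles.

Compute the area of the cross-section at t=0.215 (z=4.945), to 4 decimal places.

Area at t=0.215: 32.4849

Cross-section at t=0.215: each vertex is (1-t)·p0[i] + t·p1[i].
  v1: (1-0.215)·(3.65,2.41) + 0.215·(1.4,2.99) = (3.1663,2.5347)
  v2: (1-0.215)·(2.31,4.13) + 0.215·(-0.02,3.34) = (1.8091,3.9601)
  v3: (1-0.215)·(-3.25,3.53) + 0.215·(-2.29,2.52) = (-3.0436,3.3128)
  v4: (1-0.215)·(-2.96,0.95) + 0.215·(-3.44,2.03) = (-3.0632,1.1822)
  v5: (1-0.215)·(-1.43,-1.96) + 0.215·(-3.08,-1.31) = (-1.7847,-1.8202)
  v6: (1-0.215)·(0.26,-3.29) + 0.215·(-0.91,-1.96) = (0.0085,-3.0041)
  v7: (1-0.215)·(2.46,-3.48) + 0.215·(-0.09,-0.21) = (1.9118,-2.7770)
Shoelace sum Σ(x_i·y_{i+1} − x_{i+1}·y_i):
  i=1: 3.1663·3.9601 − 1.8091·2.5347 = +7.9534 (running +7.9534)
  i=2: 1.8091·3.3128 − -3.0436·3.9601 = +18.0462 (running +25.9996)
  i=3: -3.0436·1.1822 − -3.0632·3.3128 = +6.5498 (running +32.5494)
  i=4: -3.0632·-1.8202 − -1.7847·1.1822 = +7.6857 (running +40.2351)
  i=5: -1.7847·-3.0041 − 0.0085·-1.8202 = +5.3769 (running +45.6120)
  i=6: 0.0085·-2.7770 − 1.9118·-3.0041 = +5.7195 (running +51.3315)
  i=7: 1.9118·2.5347 − 3.1663·-2.7770 = +13.6382 (running +64.9698)
Area = |Σ|/2 = |64.9698|/2 = 32.4849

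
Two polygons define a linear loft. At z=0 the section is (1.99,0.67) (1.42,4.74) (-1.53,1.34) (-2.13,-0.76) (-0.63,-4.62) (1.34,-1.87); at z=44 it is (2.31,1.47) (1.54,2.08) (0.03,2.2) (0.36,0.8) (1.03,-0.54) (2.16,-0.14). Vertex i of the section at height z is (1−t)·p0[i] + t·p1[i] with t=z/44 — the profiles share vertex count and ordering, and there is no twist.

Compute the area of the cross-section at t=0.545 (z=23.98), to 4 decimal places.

Area at t=0.545: 10.7884

Cross-section at t=0.545: each vertex is (1-t)·p0[i] + t·p1[i].
  v1: (1-0.545)·(1.99,0.67) + 0.545·(2.31,1.47) = (2.1644,1.1060)
  v2: (1-0.545)·(1.42,4.74) + 0.545·(1.54,2.08) = (1.4854,3.2903)
  v3: (1-0.545)·(-1.53,1.34) + 0.545·(0.03,2.2) = (-0.6798,1.8087)
  v4: (1-0.545)·(-2.13,-0.76) + 0.545·(0.36,0.8) = (-0.7729,0.0902)
  v5: (1-0.545)·(-0.63,-4.62) + 0.545·(1.03,-0.54) = (0.2747,-2.3964)
  v6: (1-0.545)·(1.34,-1.87) + 0.545·(2.16,-0.14) = (1.7869,-0.9272)
Shoelace sum Σ(x_i·y_{i+1} − x_{i+1}·y_i):
  i=1: 2.1644·3.2903 − 1.4854·1.1060 = +5.4787 (running +5.4787)
  i=2: 1.4854·1.8087 − -0.6798·3.2903 = +4.9234 (running +10.4021)
  i=3: -0.6798·0.0902 − -0.7729·1.8087 = +1.3367 (running +11.7388)
  i=4: -0.7729·-2.3964 − 0.2747·0.0902 = +1.8275 (running +13.5663)
  i=5: 0.2747·-0.9272 − 1.7869·-2.3964 = +4.0274 (running +17.5937)
  i=6: 1.7869·1.1060 − 2.1644·-0.9272 = +3.9830 (running +21.5768)
Area = |Σ|/2 = |21.5768|/2 = 10.7884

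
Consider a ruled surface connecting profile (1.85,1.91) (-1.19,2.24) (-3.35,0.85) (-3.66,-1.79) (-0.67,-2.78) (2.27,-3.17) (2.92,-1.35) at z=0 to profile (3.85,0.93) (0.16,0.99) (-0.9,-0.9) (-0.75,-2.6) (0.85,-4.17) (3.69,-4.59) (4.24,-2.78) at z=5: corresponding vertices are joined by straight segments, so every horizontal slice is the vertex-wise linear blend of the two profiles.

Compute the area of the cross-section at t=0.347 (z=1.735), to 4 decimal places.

Cross-section at t=0.347: each vertex is (1-t)·p0[i] + t·p1[i].
  v1: (1-0.347)·(1.85,1.91) + 0.347·(3.85,0.93) = (2.5440,1.5699)
  v2: (1-0.347)·(-1.19,2.24) + 0.347·(0.16,0.99) = (-0.7216,1.8063)
  v3: (1-0.347)·(-3.35,0.85) + 0.347·(-0.9,-0.9) = (-2.4999,0.2428)
  v4: (1-0.347)·(-3.66,-1.79) + 0.347·(-0.75,-2.6) = (-2.6502,-2.0711)
  v5: (1-0.347)·(-0.67,-2.78) + 0.347·(0.85,-4.17) = (-0.1426,-3.2623)
  v6: (1-0.347)·(2.27,-3.17) + 0.347·(3.69,-4.59) = (2.7627,-3.6627)
  v7: (1-0.347)·(2.92,-1.35) + 0.347·(4.24,-2.78) = (3.3780,-1.8462)
Shoelace sum Σ(x_i·y_{i+1} − x_{i+1}·y_i):
  i=1: 2.5440·1.8063 − -0.7216·1.5699 = +5.7279 (running +5.7279)
  i=2: -0.7216·0.2428 − -2.4999·1.8063 = +4.3402 (running +10.0681)
  i=3: -2.4999·-2.0711 − -2.6502·0.2428 = +5.8207 (running +15.8888)
  i=4: -2.6502·-3.2623 − -0.1426·-2.0711 = +8.3507 (running +24.2395)
  i=5: -0.1426·-3.6627 − 2.7627·-3.2623 = +9.5351 (running +33.7746)
  i=6: 2.7627·-1.8462 − 3.3780·-3.6627 = +7.2723 (running +41.0469)
  i=7: 3.3780·1.5699 − 2.5440·-1.8462 = +10.0001 (running +51.0470)
Area = |Σ|/2 = |51.0470|/2 = 25.5235

Area at t=0.347: 25.5235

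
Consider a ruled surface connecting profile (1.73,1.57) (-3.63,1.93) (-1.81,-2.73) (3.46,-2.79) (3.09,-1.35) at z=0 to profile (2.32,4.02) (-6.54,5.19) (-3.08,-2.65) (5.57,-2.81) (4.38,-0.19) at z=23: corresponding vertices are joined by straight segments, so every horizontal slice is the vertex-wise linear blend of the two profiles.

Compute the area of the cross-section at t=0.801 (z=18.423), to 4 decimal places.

Area at t=0.801: 53.1740

Cross-section at t=0.801: each vertex is (1-t)·p0[i] + t·p1[i].
  v1: (1-0.801)·(1.73,1.57) + 0.801·(2.32,4.02) = (2.2026,3.5324)
  v2: (1-0.801)·(-3.63,1.93) + 0.801·(-6.54,5.19) = (-5.9609,4.5413)
  v3: (1-0.801)·(-1.81,-2.73) + 0.801·(-3.08,-2.65) = (-2.8273,-2.6659)
  v4: (1-0.801)·(3.46,-2.79) + 0.801·(5.57,-2.81) = (5.1501,-2.8060)
  v5: (1-0.801)·(3.09,-1.35) + 0.801·(4.38,-0.19) = (4.1233,-0.4208)
Shoelace sum Σ(x_i·y_{i+1} − x_{i+1}·y_i):
  i=1: 2.2026·4.5413 − -5.9609·3.5324 = +31.0592 (running +31.0592)
  i=2: -5.9609·-2.6659 − -2.8273·4.5413 = +28.7307 (running +59.7898)
  i=3: -2.8273·-2.8060 − 5.1501·-2.6659 = +21.6632 (running +81.4530)
  i=4: 5.1501·-0.4208 − 4.1233·-2.8060 = +9.4027 (running +90.8556)
  i=5: 4.1233·3.5324 − 2.2026·-0.4208 = +15.4923 (running +106.3479)
Area = |Σ|/2 = |106.3479|/2 = 53.1740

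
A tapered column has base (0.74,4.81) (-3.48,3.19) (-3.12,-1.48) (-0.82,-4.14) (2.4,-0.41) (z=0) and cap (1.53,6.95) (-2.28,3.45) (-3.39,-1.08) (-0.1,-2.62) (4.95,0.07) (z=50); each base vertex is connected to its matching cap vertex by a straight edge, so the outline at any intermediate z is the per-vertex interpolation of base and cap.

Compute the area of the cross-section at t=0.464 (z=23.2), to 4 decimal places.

Cross-section at t=0.464: each vertex is (1-t)·p0[i] + t·p1[i].
  v1: (1-0.464)·(0.74,4.81) + 0.464·(1.53,6.95) = (1.1066,5.8030)
  v2: (1-0.464)·(-3.48,3.19) + 0.464·(-2.28,3.45) = (-2.9232,3.3106)
  v3: (1-0.464)·(-3.12,-1.48) + 0.464·(-3.39,-1.08) = (-3.2453,-1.2944)
  v4: (1-0.464)·(-0.82,-4.14) + 0.464·(-0.1,-2.62) = (-0.4859,-3.4347)
  v5: (1-0.464)·(2.4,-0.41) + 0.464·(4.95,0.07) = (3.5832,-0.1873)
Shoelace sum Σ(x_i·y_{i+1} − x_{i+1}·y_i):
  i=1: 1.1066·3.3106 − -2.9232·5.8030 = +20.6266 (running +20.6266)
  i=2: -2.9232·-1.2944 − -3.2453·3.3106 = +14.5277 (running +35.1544)
  i=3: -3.2453·-3.4347 − -0.4859·-1.2944 = +10.5177 (running +45.6720)
  i=4: -0.4859·-0.1873 − 3.5832·-3.4347 = +12.3983 (running +58.0703)
  i=5: 3.5832·5.8030 − 1.1066·-0.1873 = +21.0004 (running +79.0707)
Area = |Σ|/2 = |79.0707|/2 = 39.5354

Area at t=0.464: 39.5354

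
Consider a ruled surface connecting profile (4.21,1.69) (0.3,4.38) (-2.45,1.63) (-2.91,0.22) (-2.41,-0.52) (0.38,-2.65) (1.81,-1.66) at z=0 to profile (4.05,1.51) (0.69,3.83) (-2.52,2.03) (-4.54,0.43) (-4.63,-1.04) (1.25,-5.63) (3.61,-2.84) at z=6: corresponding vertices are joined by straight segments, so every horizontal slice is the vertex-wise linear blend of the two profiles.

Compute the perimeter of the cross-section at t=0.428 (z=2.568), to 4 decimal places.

Perimeter at t=0.428: 23.0042

Cross-section at t=0.428: each vertex is (1-t)·p0[i] + t·p1[i].
  v1: (1-0.428)·(4.21,1.69) + 0.428·(4.05,1.51) = (4.1415,1.6130)
  v2: (1-0.428)·(0.3,4.38) + 0.428·(0.69,3.83) = (0.4669,4.1446)
  v3: (1-0.428)·(-2.45,1.63) + 0.428·(-2.52,2.03) = (-2.4800,1.8012)
  v4: (1-0.428)·(-2.91,0.22) + 0.428·(-4.54,0.43) = (-3.6076,0.3099)
  v5: (1-0.428)·(-2.41,-0.52) + 0.428·(-4.63,-1.04) = (-3.3602,-0.7426)
  v6: (1-0.428)·(0.38,-2.65) + 0.428·(1.25,-5.63) = (0.7524,-3.9254)
  v7: (1-0.428)·(1.81,-1.66) + 0.428·(3.61,-2.84) = (2.5804,-2.1650)
Perimeter = Σ |v_{i+1} − v_i|:
  edge 1→2: √(-3.6746² + 2.5316²) = 4.4623 (running 4.4623)
  edge 2→3: √(-2.9469² + -2.3434²) = 3.7651 (running 8.2273)
  edge 3→4: √(-1.1277² + -1.4913²) = 1.8697 (running 10.0970)
  edge 4→5: √(0.2475² + -1.0524²) = 1.0811 (running 11.1782)
  edge 5→6: √(4.1125² + -3.1829²) = 5.2003 (running 16.3785)
  edge 6→7: √(1.8280² + 1.7604²) = 2.5379 (running 18.9164)
  edge 7→1: √(1.5611² + 3.7780²) = 4.0878 (running 23.0042)
Perimeter = 23.0042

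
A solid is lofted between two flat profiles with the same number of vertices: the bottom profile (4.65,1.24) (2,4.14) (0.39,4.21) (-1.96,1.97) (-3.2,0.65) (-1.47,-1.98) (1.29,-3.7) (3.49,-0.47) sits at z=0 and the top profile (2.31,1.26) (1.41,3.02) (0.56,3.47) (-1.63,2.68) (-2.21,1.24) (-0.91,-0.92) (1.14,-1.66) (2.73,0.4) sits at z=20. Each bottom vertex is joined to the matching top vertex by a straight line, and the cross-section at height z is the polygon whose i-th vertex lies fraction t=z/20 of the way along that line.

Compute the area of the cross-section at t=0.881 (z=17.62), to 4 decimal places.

Area at t=0.881: 18.2158

Cross-section at t=0.881: each vertex is (1-t)·p0[i] + t·p1[i].
  v1: (1-0.881)·(4.65,1.24) + 0.881·(2.31,1.26) = (2.5885,1.2576)
  v2: (1-0.881)·(2,4.14) + 0.881·(1.41,3.02) = (1.4802,3.1533)
  v3: (1-0.881)·(0.39,4.21) + 0.881·(0.56,3.47) = (0.5398,3.5581)
  v4: (1-0.881)·(-1.96,1.97) + 0.881·(-1.63,2.68) = (-1.6693,2.5955)
  v5: (1-0.881)·(-3.2,0.65) + 0.881·(-2.21,1.24) = (-2.3278,1.1698)
  v6: (1-0.881)·(-1.47,-1.98) + 0.881·(-0.91,-0.92) = (-0.9766,-1.0461)
  v7: (1-0.881)·(1.29,-3.7) + 0.881·(1.14,-1.66) = (1.1579,-1.9028)
  v8: (1-0.881)·(3.49,-0.47) + 0.881·(2.73,0.4) = (2.8204,0.2965)
Shoelace sum Σ(x_i·y_{i+1} − x_{i+1}·y_i):
  i=1: 2.5885·3.1533 − 1.4802·1.2576 = +6.3006 (running +6.3006)
  i=2: 1.4802·3.5581 − 0.5398·3.1533 = +3.5646 (running +9.8652)
  i=3: 0.5398·2.5955 − -1.6693·3.5581 = +7.3403 (running +17.2056)
  i=4: -1.6693·1.1698 − -2.3278·2.5955 = +4.0892 (running +21.2947)
  i=5: -2.3278·-1.0461 − -0.9766·1.1698 = +3.5777 (running +24.8724)
  i=6: -0.9766·-1.9028 − 1.1579·-1.0461 = +3.0696 (running +27.9420)
  i=7: 1.1579·0.2965 − 2.8204·-1.9028 = +5.7099 (running +33.6519)
  i=8: 2.8204·1.2576 − 2.5885·0.2965 = +2.7796 (running +36.4315)
Area = |Σ|/2 = |36.4315|/2 = 18.2158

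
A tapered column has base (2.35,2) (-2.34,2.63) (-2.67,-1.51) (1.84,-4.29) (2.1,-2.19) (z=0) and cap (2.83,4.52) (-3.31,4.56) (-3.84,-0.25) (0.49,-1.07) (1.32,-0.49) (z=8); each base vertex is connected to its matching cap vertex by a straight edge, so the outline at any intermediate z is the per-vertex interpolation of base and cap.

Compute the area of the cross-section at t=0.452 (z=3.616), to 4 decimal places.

Cross-section at t=0.452: each vertex is (1-t)·p0[i] + t·p1[i].
  v1: (1-0.452)·(2.35,2) + 0.452·(2.83,4.52) = (2.5670,3.1390)
  v2: (1-0.452)·(-2.34,2.63) + 0.452·(-3.31,4.56) = (-2.7784,3.5024)
  v3: (1-0.452)·(-2.67,-1.51) + 0.452·(-3.84,-0.25) = (-3.1988,-0.9405)
  v4: (1-0.452)·(1.84,-4.29) + 0.452·(0.49,-1.07) = (1.2298,-2.8346)
  v5: (1-0.452)·(2.1,-2.19) + 0.452·(1.32,-0.49) = (1.7474,-1.4216)
Shoelace sum Σ(x_i·y_{i+1} − x_{i+1}·y_i):
  i=1: 2.5670·3.5024 − -2.7784·3.1390 = +17.7121 (running +17.7121)
  i=2: -2.7784·-0.9405 − -3.1988·3.5024 = +13.8166 (running +31.5286)
  i=3: -3.1988·-2.8346 − 1.2298·-0.9405 = +10.2239 (running +41.7525)
  i=4: 1.2298·-1.4216 − 1.7474·-2.8346 = +3.2049 (running +44.9575)
  i=5: 1.7474·3.1390 − 2.5670·-1.4216 = +9.1345 (running +54.0919)
Area = |Σ|/2 = |54.0919|/2 = 27.0460

Area at t=0.452: 27.0460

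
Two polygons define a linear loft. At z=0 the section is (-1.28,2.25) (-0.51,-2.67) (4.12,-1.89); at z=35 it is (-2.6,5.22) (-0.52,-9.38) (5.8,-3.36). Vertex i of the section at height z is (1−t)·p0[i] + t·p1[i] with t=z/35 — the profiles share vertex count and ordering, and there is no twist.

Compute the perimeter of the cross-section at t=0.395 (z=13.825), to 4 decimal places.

Cross-section at t=0.395: each vertex is (1-t)·p0[i] + t·p1[i].
  v1: (1-0.395)·(-1.28,2.25) + 0.395·(-2.6,5.22) = (-1.8014,3.4232)
  v2: (1-0.395)·(-0.51,-2.67) + 0.395·(-0.52,-9.38) = (-0.5140,-5.3205)
  v3: (1-0.395)·(4.12,-1.89) + 0.395·(5.8,-3.36) = (4.7836,-2.4707)
Perimeter = Σ |v_{i+1} − v_i|:
  edge 1→2: √(1.2875² + -8.7436²) = 8.8379 (running 8.8379)
  edge 2→3: √(5.2976² + 2.8498²) = 6.0154 (running 14.8533)
  edge 3→1: √(-6.5850² + 5.8938²) = 8.8374 (running 23.6907)
Perimeter = 23.6907

Perimeter at t=0.395: 23.6907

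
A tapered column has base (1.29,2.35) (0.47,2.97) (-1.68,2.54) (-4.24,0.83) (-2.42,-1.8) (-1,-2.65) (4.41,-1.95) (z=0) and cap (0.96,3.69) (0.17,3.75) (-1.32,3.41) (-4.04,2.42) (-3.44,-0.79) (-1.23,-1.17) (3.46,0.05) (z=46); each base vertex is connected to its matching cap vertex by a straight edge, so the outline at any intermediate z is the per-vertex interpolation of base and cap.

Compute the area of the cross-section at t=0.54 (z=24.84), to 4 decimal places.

Cross-section at t=0.54: each vertex is (1-t)·p0[i] + t·p1[i].
  v1: (1-0.54)·(1.29,2.35) + 0.54·(0.96,3.69) = (1.1118,3.0736)
  v2: (1-0.54)·(0.47,2.97) + 0.54·(0.17,3.75) = (0.3080,3.3912)
  v3: (1-0.54)·(-1.68,2.54) + 0.54·(-1.32,3.41) = (-1.4856,3.0098)
  v4: (1-0.54)·(-4.24,0.83) + 0.54·(-4.04,2.42) = (-4.1320,1.6886)
  v5: (1-0.54)·(-2.42,-1.8) + 0.54·(-3.44,-0.79) = (-2.9708,-1.2546)
  v6: (1-0.54)·(-1,-2.65) + 0.54·(-1.23,-1.17) = (-1.1242,-1.8508)
  v7: (1-0.54)·(4.41,-1.95) + 0.54·(3.46,0.05) = (3.8970,-0.8700)
Shoelace sum Σ(x_i·y_{i+1} − x_{i+1}·y_i):
  i=1: 1.1118·3.3912 − 0.3080·3.0736 = +2.8237 (running +2.8237)
  i=2: 0.3080·3.0098 − -1.4856·3.3912 = +5.9650 (running +8.7887)
  i=3: -1.4856·1.6886 − -4.1320·3.0098 = +9.9279 (running +18.7166)
  i=4: -4.1320·-1.2546 − -2.9708·1.6886 = +10.2005 (running +28.9171)
  i=5: -2.9708·-1.8508 − -1.1242·-1.2546 = +4.0879 (running +33.0050)
  i=6: -1.1242·-0.8700 − 3.8970·-1.8508 = +8.1906 (running +41.1956)
  i=7: 3.8970·3.0736 − 1.1118·-0.8700 = +12.9451 (running +54.1407)
Area = |Σ|/2 = |54.1407|/2 = 27.0704

Area at t=0.54: 27.0704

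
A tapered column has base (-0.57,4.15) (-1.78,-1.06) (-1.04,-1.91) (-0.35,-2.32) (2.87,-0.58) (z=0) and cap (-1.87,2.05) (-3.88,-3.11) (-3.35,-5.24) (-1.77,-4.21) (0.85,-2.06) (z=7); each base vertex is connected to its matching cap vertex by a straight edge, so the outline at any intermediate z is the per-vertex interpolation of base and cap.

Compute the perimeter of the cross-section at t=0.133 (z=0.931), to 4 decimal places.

Perimeter at t=0.133: 16.7913

Cross-section at t=0.133: each vertex is (1-t)·p0[i] + t·p1[i].
  v1: (1-0.133)·(-0.57,4.15) + 0.133·(-1.87,2.05) = (-0.7429,3.8707)
  v2: (1-0.133)·(-1.78,-1.06) + 0.133·(-3.88,-3.11) = (-2.0593,-1.3327)
  v3: (1-0.133)·(-1.04,-1.91) + 0.133·(-3.35,-5.24) = (-1.3472,-2.3529)
  v4: (1-0.133)·(-0.35,-2.32) + 0.133·(-1.77,-4.21) = (-0.5389,-2.5714)
  v5: (1-0.133)·(2.87,-0.58) + 0.133·(0.85,-2.06) = (2.6013,-0.7768)
Perimeter = Σ |v_{i+1} − v_i|:
  edge 1→2: √(-1.3164² + -5.2034²) = 5.3673 (running 5.3673)
  edge 2→3: √(0.7121² + -1.0202²) = 1.2442 (running 6.6114)
  edge 3→4: √(0.8084² + -0.2185²) = 0.8374 (running 7.4488)
  edge 4→5: √(3.1402² + 1.7945²) = 3.6168 (running 11.0656)
  edge 5→1: √(-3.3442² + 4.6475²) = 5.7257 (running 16.7913)
Perimeter = 16.7913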